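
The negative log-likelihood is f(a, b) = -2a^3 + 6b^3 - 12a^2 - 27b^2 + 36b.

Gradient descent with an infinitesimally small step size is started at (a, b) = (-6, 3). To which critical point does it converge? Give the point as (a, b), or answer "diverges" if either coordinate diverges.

(-4, 2)

f is separable, so gradient descent decouples: a follows -∂f/∂a, b follows -∂f/∂b.
∂f/∂a = -6a(a + 4); at a=-6 this is -72, so a increases.
∂f/∂b = 18(b - 2)(b - 1); at b=3 this is 36, so b decreases.
a converges to its nearest critical value -4 (a local min of the a-part); b converges to 2. The iterate converges to (-4, 2).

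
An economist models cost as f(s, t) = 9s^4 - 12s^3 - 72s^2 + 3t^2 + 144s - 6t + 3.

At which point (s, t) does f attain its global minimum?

(-2, 1)

f(s,t) separates as P(s) + Q(t) + 3, so its minimum is min P + min Q + 3.
P'(s) = 36(s - 2)(s - 1)(s + 2) vanishes at s ∈ {-2, 1, 2}; Q'(t) = 6(t - 1) vanishes at t ∈ {1}.
Local minima of P (where P''>0): P(-2)=-336, P(2)=48. Local minima of Q: Q(1)=-3.
So the global minimum of f is P(-2) + Q(1) + 3 = -336 − 3 + 3 = -336, attained at (-2, 1).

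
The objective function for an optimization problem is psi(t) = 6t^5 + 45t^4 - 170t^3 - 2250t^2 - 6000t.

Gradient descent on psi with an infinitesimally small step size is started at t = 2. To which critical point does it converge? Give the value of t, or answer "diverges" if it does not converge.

5

psi'(t) = 30(t - 5)(t + 2)(t + 4)(t + 5), so psi'(2) = -15120.
Gradient descent moves in the -psi' direction, i.e. t is increasing.
The nearest critical point in that direction is t = 5, where psi'' = 18900 > 0 (a local minimum). The iterate converges there.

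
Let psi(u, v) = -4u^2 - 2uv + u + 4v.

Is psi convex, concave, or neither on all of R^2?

neither

psi is quadratic, so its Hessian is the constant matrix H = [[-8, -2], [-2, 0]].
det(H) = -4, tr(H) = -8.
det(H) < 0, so H is indefinite: neither convex nor concave.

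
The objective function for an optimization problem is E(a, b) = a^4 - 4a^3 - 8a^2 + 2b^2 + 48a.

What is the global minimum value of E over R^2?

-80

E(a,b) separates as P(a) + Q(b), so its minimum is min P + min Q.
P'(a) = 4(a - 3)(a - 2)(a + 2) vanishes at a ∈ {-2, 2, 3}; Q'(b) = 4b vanishes at b ∈ {0}.
Local minima of P (where P''>0): P(-2)=-80, P(3)=45. Local minima of Q: Q(0)=0.
So the global minimum of E is P(-2) + Q(0) = -80 + 0 = -80, attained at (-2, 0).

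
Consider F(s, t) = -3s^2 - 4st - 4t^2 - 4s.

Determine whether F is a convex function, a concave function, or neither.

concave

F is quadratic, so its Hessian is the constant matrix H = [[-6, -4], [-4, -8]].
det(H) = 32, tr(H) = -14.
det(H) > 0 and tr(H) < 0, so H is negative definite everywhere: concave.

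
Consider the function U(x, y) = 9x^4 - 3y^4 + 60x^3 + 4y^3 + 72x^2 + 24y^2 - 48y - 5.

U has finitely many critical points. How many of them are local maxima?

U separates as a function of x plus a function of y, so ∇U=0 decouples.
∂U/∂x = 36x(x + 1)(x + 4) = 0 at x ∈ {-4, -1, 0}; ∂U/∂y = -12(y - 2)(y - 1)(y + 2) = 0 at y ∈ {-2, 1, 2}.
The Hessian is diagonal: diag(U_xx, U_yy). Second derivatives: U_xx(-4)=432, U_xx(-1)=-108, U_xx(0)=144; U_yy(-2)=-144, U_yy(1)=36, U_yy(2)=-48.
Local maxima occur where both diagonal entries negative: (-1, -2), (-1, 2). Count: 2.

2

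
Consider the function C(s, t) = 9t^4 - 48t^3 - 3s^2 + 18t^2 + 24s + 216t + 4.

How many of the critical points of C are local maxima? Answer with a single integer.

1

C separates as a function of s plus a function of t, so ∇C=0 decouples.
∂C/∂s = -6(s - 4) = 0 at s ∈ {4}; ∂C/∂t = 36(t - 3)(t - 2)(t + 1) = 0 at t ∈ {-1, 2, 3}.
The Hessian is diagonal: diag(C_ss, C_tt). Second derivatives: C_ss(4)=-6; C_tt(-1)=432, C_tt(2)=-108, C_tt(3)=144.
Local maxima occur where both diagonal entries negative: (4, 2). Count: 1.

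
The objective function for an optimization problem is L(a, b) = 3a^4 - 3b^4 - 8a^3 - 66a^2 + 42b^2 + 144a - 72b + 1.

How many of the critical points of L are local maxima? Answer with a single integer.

2

L separates as a function of a plus a function of b, so ∇L=0 decouples.
∂L/∂a = 12(a - 4)(a - 1)(a + 3) = 0 at a ∈ {-3, 1, 4}; ∂L/∂b = -12(b - 2)(b - 1)(b + 3) = 0 at b ∈ {-3, 1, 2}.
The Hessian is diagonal: diag(L_aa, L_bb). Second derivatives: L_aa(-3)=336, L_aa(1)=-144, L_aa(4)=252; L_bb(-3)=-240, L_bb(1)=48, L_bb(2)=-60.
Local maxima occur where both diagonal entries negative: (1, -3), (1, 2). Count: 2.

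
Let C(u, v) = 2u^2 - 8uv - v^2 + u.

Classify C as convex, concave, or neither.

neither

C is quadratic, so its Hessian is the constant matrix H = [[4, -8], [-8, -2]].
det(H) = -72, tr(H) = 2.
det(H) < 0, so H is indefinite: neither convex nor concave.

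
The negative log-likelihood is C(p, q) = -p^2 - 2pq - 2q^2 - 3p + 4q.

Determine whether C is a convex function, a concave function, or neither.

C is quadratic, so its Hessian is the constant matrix H = [[-2, -2], [-2, -4]].
det(H) = 4, tr(H) = -6.
det(H) > 0 and tr(H) < 0, so H is negative definite everywhere: concave.

concave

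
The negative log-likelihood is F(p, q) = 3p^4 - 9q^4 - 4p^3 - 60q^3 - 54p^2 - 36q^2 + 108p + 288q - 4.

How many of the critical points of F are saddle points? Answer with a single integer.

5

F separates as a function of p plus a function of q, so ∇F=0 decouples.
∂F/∂p = 12(p - 3)(p - 1)(p + 3) = 0 at p ∈ {-3, 1, 3}; ∂F/∂q = -36(q - 1)(q + 2)(q + 4) = 0 at q ∈ {-4, -2, 1}.
The Hessian is diagonal: diag(F_pp, F_qq). Second derivatives: F_pp(-3)=288, F_pp(1)=-96, F_pp(3)=144; F_qq(-4)=-360, F_qq(-2)=216, F_qq(1)=-540.
Saddle points occur where the two diagonal entries have opposite signs: (-3, -4), (-3, 1), (1, -2), (3, -4), (3, 1). Count: 5.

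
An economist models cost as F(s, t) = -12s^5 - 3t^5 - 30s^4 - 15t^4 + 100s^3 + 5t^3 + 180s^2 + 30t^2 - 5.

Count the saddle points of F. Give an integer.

F separates as a function of s plus a function of t, so ∇F=0 decouples.
∂F/∂s = -60s(s - 2)(s + 1)(s + 3) = 0 at s ∈ {-3, -1, 0, 2}; ∂F/∂t = -15t(t - 1)(t + 1)(t + 4) = 0 at t ∈ {-4, -1, 0, 1}.
The Hessian is diagonal: diag(F_ss, F_tt). Second derivatives: F_ss(-3)=1800, F_ss(-1)=-360, F_ss(0)=360, F_ss(2)=-1800; F_tt(-4)=900, F_tt(-1)=-90, F_tt(0)=60, F_tt(1)=-150.
Saddle points occur where the two diagonal entries have opposite signs: (-3, -1), (-3, 1), (-1, -4), (-1, 0), (0, -1), (0, 1), (2, -4), (2, 0). Count: 8.

8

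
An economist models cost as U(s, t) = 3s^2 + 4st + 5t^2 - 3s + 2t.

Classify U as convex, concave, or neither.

convex

U is quadratic, so its Hessian is the constant matrix H = [[6, 4], [4, 10]].
det(H) = 44, tr(H) = 16.
det(H) > 0 and tr(H) > 0, so H is positive definite everywhere: convex.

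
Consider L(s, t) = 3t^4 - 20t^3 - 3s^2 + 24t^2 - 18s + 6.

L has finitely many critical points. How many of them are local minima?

L separates as a function of s plus a function of t, so ∇L=0 decouples.
∂L/∂s = -6(s + 3) = 0 at s ∈ {-3}; ∂L/∂t = 12t(t - 4)(t - 1) = 0 at t ∈ {0, 1, 4}.
The Hessian is diagonal: diag(L_ss, L_tt). Second derivatives: L_ss(-3)=-6; L_tt(0)=48, L_tt(1)=-36, L_tt(4)=144.
Local minima occur where both diagonal entries positive: none. Count: 0.

0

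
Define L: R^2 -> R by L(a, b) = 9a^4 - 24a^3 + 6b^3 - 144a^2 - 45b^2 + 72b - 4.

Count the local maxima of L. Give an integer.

L separates as a function of a plus a function of b, so ∇L=0 decouples.
∂L/∂a = 36a(a - 4)(a + 2) = 0 at a ∈ {-2, 0, 4}; ∂L/∂b = 18(b - 4)(b - 1) = 0 at b ∈ {1, 4}.
The Hessian is diagonal: diag(L_aa, L_bb). Second derivatives: L_aa(-2)=432, L_aa(0)=-288, L_aa(4)=864; L_bb(1)=-54, L_bb(4)=54.
Local maxima occur where both diagonal entries negative: (0, 1). Count: 1.

1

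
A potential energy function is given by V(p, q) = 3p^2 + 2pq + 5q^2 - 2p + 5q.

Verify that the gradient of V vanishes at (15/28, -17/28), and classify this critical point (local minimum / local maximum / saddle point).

∇V = (6p + 2q - 2, 2p + 10q + 5); substituting (15/28, -17/28) gives ∇V = (0, 0), so (15/28, -17/28) is indeed a critical point.
The Hessian of V is constant: H = [[6, 2], [2, 10]].
det(H) = 6·10 − 2² = 56.
det(H) > 0 and tr(H) = 16 > 0, so H is positive definite and the point is a local minimum.

local minimum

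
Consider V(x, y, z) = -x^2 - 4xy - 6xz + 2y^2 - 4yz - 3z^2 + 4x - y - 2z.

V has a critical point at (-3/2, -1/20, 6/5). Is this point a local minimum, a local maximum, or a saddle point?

The Hessian is constant: H = [[-2, -4, -6], [-4, 4, -4], [-6, -4, -6]].
Leading principal minors: Δ₁ = -2, Δ₂ = -24, Δ₃ = -160.
The minors fit neither the all-positive nor the alternating-sign pattern, so H is indefinite: a saddle point.

saddle point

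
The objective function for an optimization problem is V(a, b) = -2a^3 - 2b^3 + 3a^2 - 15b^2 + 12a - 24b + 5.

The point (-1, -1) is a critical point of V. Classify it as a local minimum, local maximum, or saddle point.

saddle point

The mixed partial ∂²V/∂a∂b is 0, so the Hessian at any point is diag(V_aa, V_bb) = diag(6(-2a + 1), -6(2b + 5)).
At (-1, -1): H = diag(18, -18).
The eigenvalues have opposite signs, so H is indefinite: a saddle point.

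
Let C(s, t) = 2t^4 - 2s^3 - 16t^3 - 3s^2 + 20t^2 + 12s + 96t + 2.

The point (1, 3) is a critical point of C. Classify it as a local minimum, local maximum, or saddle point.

The mixed partial ∂²C/∂s∂t is 0, so the Hessian at any point is diag(C_ss, C_tt) = diag(-6(2s + 1), 8(3t^2 - 12t + 5)).
At (1, 3): H = diag(-18, -32).
Both eigenvalues are negative, so H is negative definite: a local maximum.

local maximum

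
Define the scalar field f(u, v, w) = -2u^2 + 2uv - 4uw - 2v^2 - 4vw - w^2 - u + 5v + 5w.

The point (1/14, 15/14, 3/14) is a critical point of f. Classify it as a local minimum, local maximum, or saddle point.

The Hessian is constant: H = [[-4, 2, -4], [2, -4, -4], [-4, -4, -2]].
Leading principal minors: Δ₁ = -4, Δ₂ = 12, Δ₃ = 168.
The minors fit neither the all-positive nor the alternating-sign pattern, so H is indefinite: a saddle point.

saddle point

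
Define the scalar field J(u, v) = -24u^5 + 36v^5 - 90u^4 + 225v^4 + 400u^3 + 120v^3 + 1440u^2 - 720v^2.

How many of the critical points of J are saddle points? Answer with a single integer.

J separates as a function of u plus a function of v, so ∇J=0 decouples.
∂J/∂u = -120u(u - 3)(u + 2)(u + 4) = 0 at u ∈ {-4, -2, 0, 3}; ∂J/∂v = 180v(v - 1)(v + 2)(v + 4) = 0 at v ∈ {-4, -2, 0, 1}.
The Hessian is diagonal: diag(J_uu, J_vv). Second derivatives: J_uu(-4)=6720, J_uu(-2)=-2400, J_uu(0)=2880, J_uu(3)=-12600; J_vv(-4)=-7200, J_vv(-2)=2160, J_vv(0)=-1440, J_vv(1)=2700.
Saddle points occur where the two diagonal entries have opposite signs: (-4, -4), (-4, 0), (-2, -2), (-2, 1), (0, -4), (0, 0), (3, -2), (3, 1). Count: 8.

8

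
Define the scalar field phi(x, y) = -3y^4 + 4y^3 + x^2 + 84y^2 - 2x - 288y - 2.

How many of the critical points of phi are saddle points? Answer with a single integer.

2

phi separates as a function of x plus a function of y, so ∇phi=0 decouples.
∂phi/∂x = 2(x - 1) = 0 at x ∈ {1}; ∂phi/∂y = -12(y - 3)(y - 2)(y + 4) = 0 at y ∈ {-4, 2, 3}.
The Hessian is diagonal: diag(phi_xx, phi_yy). Second derivatives: phi_xx(1)=2; phi_yy(-4)=-504, phi_yy(2)=72, phi_yy(3)=-84.
Saddle points occur where the two diagonal entries have opposite signs: (1, -4), (1, 3). Count: 2.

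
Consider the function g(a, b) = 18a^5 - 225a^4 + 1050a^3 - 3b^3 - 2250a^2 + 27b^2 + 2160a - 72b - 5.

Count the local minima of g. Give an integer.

2

g separates as a function of a plus a function of b, so ∇g=0 decouples.
∂g/∂a = 90(a - 4)(a - 3)(a - 2)(a - 1) = 0 at a ∈ {1, 2, 3, 4}; ∂g/∂b = -9(b - 4)(b - 2) = 0 at b ∈ {2, 4}.
The Hessian is diagonal: diag(g_aa, g_bb). Second derivatives: g_aa(1)=-540, g_aa(2)=180, g_aa(3)=-180, g_aa(4)=540; g_bb(2)=18, g_bb(4)=-18.
Local minima occur where both diagonal entries positive: (2, 2), (4, 2). Count: 2.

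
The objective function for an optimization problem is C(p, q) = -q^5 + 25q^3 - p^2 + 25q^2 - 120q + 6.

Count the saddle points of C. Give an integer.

2

C separates as a function of p plus a function of q, so ∇C=0 decouples.
∂C/∂p = -2p = 0 at p ∈ {0}; ∂C/∂q = -5(q - 4)(q - 1)(q + 2)(q + 3) = 0 at q ∈ {-3, -2, 1, 4}.
The Hessian is diagonal: diag(C_pp, C_qq). Second derivatives: C_pp(0)=-2; C_qq(-3)=140, C_qq(-2)=-90, C_qq(1)=180, C_qq(4)=-630.
Saddle points occur where the two diagonal entries have opposite signs: (0, -3), (0, 1). Count: 2.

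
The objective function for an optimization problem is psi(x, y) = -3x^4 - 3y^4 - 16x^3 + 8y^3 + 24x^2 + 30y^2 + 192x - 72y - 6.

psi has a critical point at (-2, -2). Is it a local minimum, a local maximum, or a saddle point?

The mixed partial ∂²psi/∂x∂y is 0, so the Hessian at any point is diag(psi_xx, psi_yy) = diag(12(-3x^2 - 8x + 4), 12(-3y^2 + 4y + 5)).
At (-2, -2): H = diag(96, -180).
The eigenvalues have opposite signs, so H is indefinite: a saddle point.

saddle point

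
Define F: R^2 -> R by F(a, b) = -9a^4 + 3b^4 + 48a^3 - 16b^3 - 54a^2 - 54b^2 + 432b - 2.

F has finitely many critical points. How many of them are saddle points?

5

F separates as a function of a plus a function of b, so ∇F=0 decouples.
∂F/∂a = -36a(a - 3)(a - 1) = 0 at a ∈ {0, 1, 3}; ∂F/∂b = 12(b - 4)(b - 3)(b + 3) = 0 at b ∈ {-3, 3, 4}.
The Hessian is diagonal: diag(F_aa, F_bb). Second derivatives: F_aa(0)=-108, F_aa(1)=72, F_aa(3)=-216; F_bb(-3)=504, F_bb(3)=-72, F_bb(4)=84.
Saddle points occur where the two diagonal entries have opposite signs: (0, -3), (0, 4), (1, 3), (3, -3), (3, 4). Count: 5.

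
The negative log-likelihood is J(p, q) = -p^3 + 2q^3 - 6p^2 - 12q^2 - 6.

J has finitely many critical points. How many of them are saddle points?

J separates as a function of p plus a function of q, so ∇J=0 decouples.
∂J/∂p = -3p(p + 4) = 0 at p ∈ {-4, 0}; ∂J/∂q = 6q(q - 4) = 0 at q ∈ {0, 4}.
The Hessian is diagonal: diag(J_pp, J_qq). Second derivatives: J_pp(-4)=12, J_pp(0)=-12; J_qq(0)=-24, J_qq(4)=24.
Saddle points occur where the two diagonal entries have opposite signs: (-4, 0), (0, 4). Count: 2.

2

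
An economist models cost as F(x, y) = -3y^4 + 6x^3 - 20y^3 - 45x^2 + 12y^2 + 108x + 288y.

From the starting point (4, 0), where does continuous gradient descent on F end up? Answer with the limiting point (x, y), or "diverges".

F is separable, so gradient descent decouples: x follows -∂F/∂x, y follows -∂F/∂y.
∂F/∂x = 18(x - 3)(x - 2); at x=4 this is 36, so x decreases.
∂F/∂y = -12(y - 2)(y + 3)(y + 4); at y=0 this is 288, so y decreases.
x converges to its nearest critical value 3 (a local min of the x-part); y converges to -3. The iterate converges to (3, -3).

(3, -3)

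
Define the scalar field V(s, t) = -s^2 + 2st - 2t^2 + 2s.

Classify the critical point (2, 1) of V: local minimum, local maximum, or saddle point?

The Hessian of V is constant: H = [[-2, 2], [2, -4]].
det(H) = (-2)·(-4) − 2² = 4.
det(H) > 0 and tr(H) = -6 < 0, so H is negative definite and the point is a local maximum.

local maximum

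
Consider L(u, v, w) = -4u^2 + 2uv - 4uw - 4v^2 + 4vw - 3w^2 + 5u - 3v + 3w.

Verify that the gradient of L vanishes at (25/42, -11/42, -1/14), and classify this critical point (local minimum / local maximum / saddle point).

local maximum

∇L = (-8u + 2v - 4w + 5, 2u - 8v + 4w - 3, -4u + 4v - 6w + 3); substituting (25/42, -11/42, -1/14) gives ∇L = (0, 0, 0), so (25/42, -11/42, -1/14) is indeed a critical point.
The Hessian is constant: H = [[-8, 2, -4], [2, -8, 4], [-4, 4, -6]].
Leading principal minors: Δ₁ = -8, Δ₂ = 60, Δ₃ = -168.
The minors alternate sign starting negative (−, +, −), so H is negative definite: a local maximum.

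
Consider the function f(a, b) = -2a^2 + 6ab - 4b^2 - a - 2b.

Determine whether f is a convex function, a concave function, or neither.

f is quadratic, so its Hessian is the constant matrix H = [[-4, 6], [6, -8]].
det(H) = -4, tr(H) = -12.
det(H) < 0, so H is indefinite: neither convex nor concave.

neither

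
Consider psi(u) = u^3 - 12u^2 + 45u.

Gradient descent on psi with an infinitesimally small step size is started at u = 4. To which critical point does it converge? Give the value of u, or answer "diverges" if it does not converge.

psi'(u) = 3(u - 5)(u - 3), so psi'(4) = -3.
Gradient descent moves in the -psi' direction, i.e. u is increasing.
The nearest critical point in that direction is u = 5, where psi'' = 6 > 0 (a local minimum). The iterate converges there.

5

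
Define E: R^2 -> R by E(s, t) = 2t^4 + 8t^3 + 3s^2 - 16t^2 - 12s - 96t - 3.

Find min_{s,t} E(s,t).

E(s,t) separates as P(s) + Q(t) − 3, so its minimum is min P + min Q − 3.
P'(s) = 6s - 12 vanishes at s ∈ {2}; Q'(t) = 8(t - 2)(t + 2)(t + 3) vanishes at t ∈ {-3, -2, 2}.
Local minima of P (where P''>0): P(2)=-12. Local minima of Q: Q(-3)=90, Q(2)=-160.
So the global minimum of E is P(2) + Q(2) − 3 = -12 − 160 − 3 = -175, attained at (2, 2).

-175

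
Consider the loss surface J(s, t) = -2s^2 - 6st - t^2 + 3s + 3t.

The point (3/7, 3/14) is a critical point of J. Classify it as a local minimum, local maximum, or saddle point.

The Hessian of J is constant: H = [[-4, -6], [-6, -2]].
det(H) = (-4)·(-2) − (-6)² = -28.
Since det(H) < 0, H is indefinite and the critical point is a saddle point.

saddle point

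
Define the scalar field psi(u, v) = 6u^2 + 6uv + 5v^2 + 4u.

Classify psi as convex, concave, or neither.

psi is quadratic, so its Hessian is the constant matrix H = [[12, 6], [6, 10]].
det(H) = 84, tr(H) = 22.
det(H) > 0 and tr(H) > 0, so H is positive definite everywhere: convex.

convex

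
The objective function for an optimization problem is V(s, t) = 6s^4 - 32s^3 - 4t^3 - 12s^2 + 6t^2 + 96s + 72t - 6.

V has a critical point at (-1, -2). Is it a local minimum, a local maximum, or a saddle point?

The mixed partial ∂²V/∂s∂t is 0, so the Hessian at any point is diag(V_ss, V_tt) = diag(24(3s^2 - 8s - 1), 12(-2t + 1)).
At (-1, -2): H = diag(240, 60).
Both eigenvalues are positive, so H is positive definite: a local minimum.

local minimum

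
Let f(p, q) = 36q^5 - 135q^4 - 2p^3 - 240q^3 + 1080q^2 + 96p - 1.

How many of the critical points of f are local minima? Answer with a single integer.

f separates as a function of p plus a function of q, so ∇f=0 decouples.
∂f/∂p = -6(p - 4)(p + 4) = 0 at p ∈ {-4, 4}; ∂f/∂q = 180q(q - 3)(q - 2)(q + 2) = 0 at q ∈ {-2, 0, 2, 3}.
The Hessian is diagonal: diag(f_pp, f_qq). Second derivatives: f_pp(-4)=48, f_pp(4)=-48; f_qq(-2)=-7200, f_qq(0)=2160, f_qq(2)=-1440, f_qq(3)=2700.
Local minima occur where both diagonal entries positive: (-4, 0), (-4, 3). Count: 2.

2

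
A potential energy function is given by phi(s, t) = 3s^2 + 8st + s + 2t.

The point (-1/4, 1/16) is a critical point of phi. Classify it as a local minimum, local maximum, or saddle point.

saddle point

The Hessian of phi is constant: H = [[6, 8], [8, 0]].
det(H) = 6·0 − 8² = -64.
Since det(H) < 0, H is indefinite and the critical point is a saddle point.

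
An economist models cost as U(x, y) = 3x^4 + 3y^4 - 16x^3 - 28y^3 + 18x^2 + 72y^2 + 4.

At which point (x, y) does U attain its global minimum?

U(x,y) separates as P(x) + Q(y) + 4, so its minimum is min P + min Q + 4.
P'(x) = 12x(x - 3)(x - 1) vanishes at x ∈ {0, 1, 3}; Q'(y) = 12y(y - 4)(y - 3) vanishes at y ∈ {0, 3, 4}.
Local minima of P (where P''>0): P(0)=0, P(3)=-27. Local minima of Q: Q(0)=0, Q(4)=128.
So the global minimum of U is P(3) + Q(0) + 4 = -27 + 0 + 4 = -23, attained at (3, 0).

(3, 0)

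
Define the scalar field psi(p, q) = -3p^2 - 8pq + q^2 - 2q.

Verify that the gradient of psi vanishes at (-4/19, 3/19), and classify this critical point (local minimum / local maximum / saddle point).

saddle point

∇psi = (-6p - 8q, -8p + 2q - 2); substituting (-4/19, 3/19) gives ∇psi = (0, 0), so (-4/19, 3/19) is indeed a critical point.
The Hessian of psi is constant: H = [[-6, -8], [-8, 2]].
det(H) = (-6)·2 − (-8)² = -76.
Since det(H) < 0, H is indefinite and the critical point is a saddle point.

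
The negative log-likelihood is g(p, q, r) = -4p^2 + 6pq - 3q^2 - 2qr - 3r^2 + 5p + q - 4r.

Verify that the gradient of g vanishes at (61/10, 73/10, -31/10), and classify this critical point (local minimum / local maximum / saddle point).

∇g = (-8p + 6q + 5, 6p - 6q - 2r + 1, -2q - 6r - 4); substituting (61/10, 73/10, -31/10) gives ∇g = (0, 0, 0), so (61/10, 73/10, -31/10) is indeed a critical point.
The Hessian is constant: H = [[-8, 6, 0], [6, -6, -2], [0, -2, -6]].
Leading principal minors: Δ₁ = -8, Δ₂ = 12, Δ₃ = -40.
The minors alternate sign starting negative (−, +, −), so H is negative definite: a local maximum.

local maximum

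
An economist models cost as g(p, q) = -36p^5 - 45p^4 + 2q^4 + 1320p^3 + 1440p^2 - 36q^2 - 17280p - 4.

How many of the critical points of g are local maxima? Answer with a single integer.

2

g separates as a function of p plus a function of q, so ∇g=0 decouples.
∂g/∂p = -180(p - 4)(p - 2)(p + 3)(p + 4) = 0 at p ∈ {-4, -3, 2, 4}; ∂g/∂q = 8q(q - 3)(q + 3) = 0 at q ∈ {-3, 0, 3}.
The Hessian is diagonal: diag(g_pp, g_qq). Second derivatives: g_pp(-4)=8640, g_pp(-3)=-6300, g_pp(2)=10800, g_pp(4)=-20160; g_qq(-3)=144, g_qq(0)=-72, g_qq(3)=144.
Local maxima occur where both diagonal entries negative: (-3, 0), (4, 0). Count: 2.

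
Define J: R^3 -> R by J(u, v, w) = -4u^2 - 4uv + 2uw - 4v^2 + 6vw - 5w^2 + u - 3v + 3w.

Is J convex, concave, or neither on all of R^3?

concave

J is quadratic, so its Hessian is the constant matrix H = [[-8, -4, 2], [-4, -8, 6], [2, 6, -10]].
Leading principal minors: -8, 48, -256.
Signs alternate −, +, − ⇒ H ≺ 0 ⇒ concave.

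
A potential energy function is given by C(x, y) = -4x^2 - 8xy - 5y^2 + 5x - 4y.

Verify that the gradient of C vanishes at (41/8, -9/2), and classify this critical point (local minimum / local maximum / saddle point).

∇C = (-8x - 8y + 5, -8x - 10y - 4); substituting (41/8, -9/2) gives ∇C = (0, 0), so (41/8, -9/2) is indeed a critical point.
The Hessian of C is constant: H = [[-8, -8], [-8, -10]].
det(H) = (-8)·(-10) − (-8)² = 16.
det(H) > 0 and tr(H) = -18 < 0, so H is negative definite and the point is a local maximum.

local maximum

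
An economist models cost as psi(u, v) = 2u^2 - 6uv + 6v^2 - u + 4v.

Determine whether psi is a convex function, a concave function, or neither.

convex

psi is quadratic, so its Hessian is the constant matrix H = [[4, -6], [-6, 12]].
det(H) = 12, tr(H) = 16.
det(H) > 0 and tr(H) > 0, so H is positive definite everywhere: convex.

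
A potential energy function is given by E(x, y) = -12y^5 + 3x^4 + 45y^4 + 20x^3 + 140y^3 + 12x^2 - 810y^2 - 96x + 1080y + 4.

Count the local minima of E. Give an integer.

E separates as a function of x plus a function of y, so ∇E=0 decouples.
∂E/∂x = 12(x - 1)(x + 2)(x + 4) = 0 at x ∈ {-4, -2, 1}; ∂E/∂y = -60(y - 3)(y - 2)(y - 1)(y + 3) = 0 at y ∈ {-3, 1, 2, 3}.
The Hessian is diagonal: diag(E_xx, E_yy). Second derivatives: E_xx(-4)=120, E_xx(-2)=-72, E_xx(1)=180; E_yy(-3)=7200, E_yy(1)=-480, E_yy(2)=300, E_yy(3)=-720.
Local minima occur where both diagonal entries positive: (-4, -3), (-4, 2), (1, -3), (1, 2). Count: 4.

4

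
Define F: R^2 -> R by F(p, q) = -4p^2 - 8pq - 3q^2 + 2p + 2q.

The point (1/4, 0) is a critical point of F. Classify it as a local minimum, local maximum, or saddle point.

The Hessian of F is constant: H = [[-8, -8], [-8, -6]].
det(H) = (-8)·(-6) − (-8)² = -16.
Since det(H) < 0, H is indefinite and the critical point is a saddle point.

saddle point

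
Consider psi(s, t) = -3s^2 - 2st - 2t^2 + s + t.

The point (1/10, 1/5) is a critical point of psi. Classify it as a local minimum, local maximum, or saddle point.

local maximum

The Hessian of psi is constant: H = [[-6, -2], [-2, -4]].
det(H) = (-6)·(-4) − (-2)² = 20.
det(H) > 0 and tr(H) = -10 < 0, so H is negative definite and the point is a local maximum.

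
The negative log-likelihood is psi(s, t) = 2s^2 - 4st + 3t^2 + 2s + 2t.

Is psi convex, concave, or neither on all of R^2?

convex

psi is quadratic, so its Hessian is the constant matrix H = [[4, -4], [-4, 6]].
det(H) = 8, tr(H) = 10.
det(H) > 0 and tr(H) > 0, so H is positive definite everywhere: convex.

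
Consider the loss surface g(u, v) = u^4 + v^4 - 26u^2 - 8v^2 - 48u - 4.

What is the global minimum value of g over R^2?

g(u,v) separates as P(u) + Q(v) − 4, so its minimum is min P + min Q − 4.
P'(u) = 4(u - 4)(u + 1)(u + 3) vanishes at u ∈ {-3, -1, 4}; Q'(v) = 4v(v - 2)(v + 2) vanishes at v ∈ {-2, 0, 2}.
Local minima of P (where P''>0): P(-3)=-9, P(4)=-352. Local minima of Q: Q(-2)=-16, Q(2)=-16.
So the global minimum of g is P(4) + Q(-2) − 4 = -352 − 16 − 4 = -372, attained at (4, -2).

-372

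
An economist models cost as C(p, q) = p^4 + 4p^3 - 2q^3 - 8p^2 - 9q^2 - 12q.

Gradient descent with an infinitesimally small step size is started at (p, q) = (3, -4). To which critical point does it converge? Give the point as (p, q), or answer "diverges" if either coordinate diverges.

(1, -2)

C is separable, so gradient descent decouples: p follows -∂C/∂p, q follows -∂C/∂q.
∂C/∂p = 4p(p - 1)(p + 4); at p=3 this is 168, so p decreases.
∂C/∂q = -6(q + 1)(q + 2); at q=-4 this is -36, so q increases.
p converges to its nearest critical value 1 (a local min of the p-part); q converges to -2. The iterate converges to (1, -2).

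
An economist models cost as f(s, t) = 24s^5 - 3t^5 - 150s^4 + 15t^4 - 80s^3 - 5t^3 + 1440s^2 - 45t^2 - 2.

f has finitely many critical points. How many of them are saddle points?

8

f separates as a function of s plus a function of t, so ∇f=0 decouples.
∂f/∂s = 120s(s - 4)(s - 3)(s + 2) = 0 at s ∈ {-2, 0, 3, 4}; ∂f/∂t = -15t(t - 3)(t - 2)(t + 1) = 0 at t ∈ {-1, 0, 2, 3}.
The Hessian is diagonal: diag(f_ss, f_tt). Second derivatives: f_ss(-2)=-7200, f_ss(0)=2880, f_ss(3)=-1800, f_ss(4)=2880; f_tt(-1)=180, f_tt(0)=-90, f_tt(2)=90, f_tt(3)=-180.
Saddle points occur where the two diagonal entries have opposite signs: (-2, -1), (-2, 2), (0, 0), (0, 3), (3, -1), (3, 2), (4, 0), (4, 3). Count: 8.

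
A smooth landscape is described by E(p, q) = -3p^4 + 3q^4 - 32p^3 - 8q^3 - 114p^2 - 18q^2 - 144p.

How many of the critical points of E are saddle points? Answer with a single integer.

E separates as a function of p plus a function of q, so ∇E=0 decouples.
∂E/∂p = -12(p + 1)(p + 3)(p + 4) = 0 at p ∈ {-4, -3, -1}; ∂E/∂q = 12q(q - 3)(q + 1) = 0 at q ∈ {-1, 0, 3}.
The Hessian is diagonal: diag(E_pp, E_qq). Second derivatives: E_pp(-4)=-36, E_pp(-3)=24, E_pp(-1)=-72; E_qq(-1)=48, E_qq(0)=-36, E_qq(3)=144.
Saddle points occur where the two diagonal entries have opposite signs: (-4, -1), (-4, 3), (-3, 0), (-1, -1), (-1, 3). Count: 5.

5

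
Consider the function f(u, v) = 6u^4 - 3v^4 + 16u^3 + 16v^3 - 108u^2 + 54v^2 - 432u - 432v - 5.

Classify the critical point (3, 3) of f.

The mixed partial ∂²f/∂u∂v is 0, so the Hessian at any point is diag(f_uu, f_vv) = diag(24(3u^2 + 4u - 9), 12(-3v^2 + 8v + 9)).
At (3, 3): H = diag(720, 72).
Both eigenvalues are positive, so H is positive definite: a local minimum.

local minimum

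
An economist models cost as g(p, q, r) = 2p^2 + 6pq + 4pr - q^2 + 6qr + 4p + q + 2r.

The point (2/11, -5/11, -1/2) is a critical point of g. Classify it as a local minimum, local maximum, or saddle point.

saddle point

The Hessian is constant: H = [[4, 6, 4], [6, -2, 6], [4, 6, 0]].
Leading principal minors: Δ₁ = 4, Δ₂ = -44, Δ₃ = 176.
The minors fit neither the all-positive nor the alternating-sign pattern, so H is indefinite: a saddle point.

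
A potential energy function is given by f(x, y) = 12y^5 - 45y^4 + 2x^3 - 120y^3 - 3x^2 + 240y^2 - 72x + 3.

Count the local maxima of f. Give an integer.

f separates as a function of x plus a function of y, so ∇f=0 decouples.
∂f/∂x = 6(x - 4)(x + 3) = 0 at x ∈ {-3, 4}; ∂f/∂y = 60y(y - 4)(y - 1)(y + 2) = 0 at y ∈ {-2, 0, 1, 4}.
The Hessian is diagonal: diag(f_xx, f_yy). Second derivatives: f_xx(-3)=-42, f_xx(4)=42; f_yy(-2)=-2160, f_yy(0)=480, f_yy(1)=-540, f_yy(4)=4320.
Local maxima occur where both diagonal entries negative: (-3, -2), (-3, 1). Count: 2.

2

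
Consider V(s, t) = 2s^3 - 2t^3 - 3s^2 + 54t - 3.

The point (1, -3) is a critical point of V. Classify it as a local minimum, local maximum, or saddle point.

local minimum

The mixed partial ∂²V/∂s∂t is 0, so the Hessian at any point is diag(V_ss, V_tt) = diag(6(2s - 1), -12t).
At (1, -3): H = diag(6, 36).
Both eigenvalues are positive, so H is positive definite: a local minimum.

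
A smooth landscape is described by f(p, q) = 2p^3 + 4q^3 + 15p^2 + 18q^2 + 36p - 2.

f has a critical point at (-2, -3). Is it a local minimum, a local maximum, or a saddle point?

saddle point

The mixed partial ∂²f/∂p∂q is 0, so the Hessian at any point is diag(f_pp, f_qq) = diag(6(2p + 5), 12(2q + 3)).
At (-2, -3): H = diag(6, -36).
The eigenvalues have opposite signs, so H is indefinite: a saddle point.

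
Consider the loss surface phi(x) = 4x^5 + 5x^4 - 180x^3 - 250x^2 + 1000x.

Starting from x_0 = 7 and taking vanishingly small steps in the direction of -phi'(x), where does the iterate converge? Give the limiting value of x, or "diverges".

5

phi'(x) = 20(x - 5)(x - 1)(x + 2)(x + 5), so phi'(7) = 25920.
Gradient descent moves in the -phi' direction, i.e. x is decreasing.
The nearest critical point in that direction is x = 5, where phi'' = 5600 > 0 (a local minimum). The iterate converges there.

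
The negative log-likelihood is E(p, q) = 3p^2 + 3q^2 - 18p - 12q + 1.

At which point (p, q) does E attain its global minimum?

E(p,q) separates as A(p) + B(q) + 1, so its minimum is min A + min B + 1.
A'(p) = 6p - 18 vanishes at p ∈ {3}; B'(q) = 6q - 12 vanishes at q ∈ {2}.
Local minima of A (where A''>0): A(3)=-27. Local minima of B: B(2)=-12.
So the global minimum of E is A(3) + B(2) + 1 = -27 − 12 + 1 = -38, attained at (3, 2).

(3, 2)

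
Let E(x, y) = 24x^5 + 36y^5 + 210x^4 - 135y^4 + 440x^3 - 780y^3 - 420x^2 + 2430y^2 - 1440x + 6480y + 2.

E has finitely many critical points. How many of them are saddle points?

8

E separates as a function of x plus a function of y, so ∇E=0 decouples.
∂E/∂x = 120(x - 1)(x + 1)(x + 3)(x + 4) = 0 at x ∈ {-4, -3, -1, 1}; ∂E/∂y = 180(y - 4)(y - 3)(y + 1)(y + 3) = 0 at y ∈ {-3, -1, 3, 4}.
The Hessian is diagonal: diag(E_xx, E_yy). Second derivatives: E_xx(-4)=-1800, E_xx(-3)=960, E_xx(-1)=-1440, E_xx(1)=4800; E_yy(-3)=-15120, E_yy(-1)=7200, E_yy(3)=-4320, E_yy(4)=6300.
Saddle points occur where the two diagonal entries have opposite signs: (-4, -1), (-4, 4), (-3, -3), (-3, 3), (-1, -1), (-1, 4), (1, -3), (1, 3). Count: 8.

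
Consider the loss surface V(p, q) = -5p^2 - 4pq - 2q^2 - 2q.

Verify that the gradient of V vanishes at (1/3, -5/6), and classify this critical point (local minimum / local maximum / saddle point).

∇V = (-10p - 4q, -4p - 4q - 2); substituting (1/3, -5/6) gives ∇V = (0, 0), so (1/3, -5/6) is indeed a critical point.
The Hessian of V is constant: H = [[-10, -4], [-4, -4]].
det(H) = (-10)·(-4) − (-4)² = 24.
det(H) > 0 and tr(H) = -14 < 0, so H is negative definite and the point is a local maximum.

local maximum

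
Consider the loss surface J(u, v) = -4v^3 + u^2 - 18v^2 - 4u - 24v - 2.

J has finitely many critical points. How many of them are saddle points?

1

J separates as a function of u plus a function of v, so ∇J=0 decouples.
∂J/∂u = 2(u - 2) = 0 at u ∈ {2}; ∂J/∂v = -12(v + 1)(v + 2) = 0 at v ∈ {-2, -1}.
The Hessian is diagonal: diag(J_uu, J_vv). Second derivatives: J_uu(2)=2; J_vv(-2)=12, J_vv(-1)=-12.
Saddle points occur where the two diagonal entries have opposite signs: (2, -1). Count: 1.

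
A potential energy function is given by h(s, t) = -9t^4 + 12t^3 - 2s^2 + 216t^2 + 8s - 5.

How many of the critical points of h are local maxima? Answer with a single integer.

h separates as a function of s plus a function of t, so ∇h=0 decouples.
∂h/∂s = -4(s - 2) = 0 at s ∈ {2}; ∂h/∂t = -36t(t - 4)(t + 3) = 0 at t ∈ {-3, 0, 4}.
The Hessian is diagonal: diag(h_ss, h_tt). Second derivatives: h_ss(2)=-4; h_tt(-3)=-756, h_tt(0)=432, h_tt(4)=-1008.
Local maxima occur where both diagonal entries negative: (2, -3), (2, 4). Count: 2.

2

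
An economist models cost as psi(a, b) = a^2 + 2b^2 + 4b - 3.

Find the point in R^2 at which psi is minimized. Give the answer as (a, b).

(0, -1)

psi(a,b) separates as P(a) + Q(b) − 3, so its minimum is min P + min Q − 3.
P'(a) = 2a vanishes at a ∈ {0}; Q'(b) = 4b + 4 vanishes at b ∈ {-1}.
Local minima of P (where P''>0): P(0)=0. Local minima of Q: Q(-1)=-2.
So the global minimum of psi is P(0) + Q(-1) − 3 = 0 − 2 − 3 = -5, attained at (0, -1).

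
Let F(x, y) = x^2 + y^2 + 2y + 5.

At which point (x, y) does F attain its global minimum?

(0, -1)

F(x,y) separates as P(x) + Q(y) + 5, so its minimum is min P + min Q + 5.
P'(x) = 2x vanishes at x ∈ {0}; Q'(y) = 2y + 2 vanishes at y ∈ {-1}.
Local minima of P (where P''>0): P(0)=0. Local minima of Q: Q(-1)=-1.
So the global minimum of F is P(0) + Q(-1) + 5 = 0 − 1 + 5 = 4, attained at (0, -1).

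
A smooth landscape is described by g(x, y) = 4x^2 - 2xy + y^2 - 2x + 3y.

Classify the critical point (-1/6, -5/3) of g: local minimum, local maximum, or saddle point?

local minimum

The Hessian of g is constant: H = [[8, -2], [-2, 2]].
det(H) = 8·2 − (-2)² = 12.
det(H) > 0 and tr(H) = 10 > 0, so H is positive definite and the point is a local minimum.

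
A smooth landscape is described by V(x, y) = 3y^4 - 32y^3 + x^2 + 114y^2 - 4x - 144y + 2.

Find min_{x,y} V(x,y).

-61

V(x,y) separates as P(x) + Q(y) + 2, so its minimum is min P + min Q + 2.
P'(x) = 2x - 4 vanishes at x ∈ {2}; Q'(y) = 12(y - 4)(y - 3)(y - 1) vanishes at y ∈ {1, 3, 4}.
Local minima of P (where P''>0): P(2)=-4. Local minima of Q: Q(1)=-59, Q(4)=-32.
So the global minimum of V is P(2) + Q(1) + 2 = -4 − 59 + 2 = -61, attained at (2, 1).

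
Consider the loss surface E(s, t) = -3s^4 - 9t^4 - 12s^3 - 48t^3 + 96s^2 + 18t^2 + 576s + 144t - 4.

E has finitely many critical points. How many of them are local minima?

1

E separates as a function of s plus a function of t, so ∇E=0 decouples.
∂E/∂s = -12(s - 4)(s + 3)(s + 4) = 0 at s ∈ {-4, -3, 4}; ∂E/∂t = -36(t - 1)(t + 1)(t + 4) = 0 at t ∈ {-4, -1, 1}.
The Hessian is diagonal: diag(E_ss, E_tt). Second derivatives: E_ss(-4)=-96, E_ss(-3)=84, E_ss(4)=-672; E_tt(-4)=-540, E_tt(-1)=216, E_tt(1)=-360.
Local minima occur where both diagonal entries positive: (-3, -1). Count: 1.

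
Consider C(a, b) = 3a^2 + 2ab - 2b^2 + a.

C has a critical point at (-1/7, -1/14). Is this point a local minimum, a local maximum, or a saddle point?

saddle point

The Hessian of C is constant: H = [[6, 2], [2, -4]].
det(H) = 6·(-4) − 2² = -28.
Since det(H) < 0, H is indefinite and the critical point is a saddle point.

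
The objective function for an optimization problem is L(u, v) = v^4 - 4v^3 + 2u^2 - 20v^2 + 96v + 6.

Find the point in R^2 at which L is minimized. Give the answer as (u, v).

(0, -3)

L(u,v) separates as P(u) + Q(v) + 6, so its minimum is min P + min Q + 6.
P'(u) = 4u vanishes at u ∈ {0}; Q'(v) = 4(v - 4)(v - 2)(v + 3) vanishes at v ∈ {-3, 2, 4}.
Local minima of P (where P''>0): P(0)=0. Local minima of Q: Q(-3)=-279, Q(4)=64.
So the global minimum of L is P(0) + Q(-3) + 6 = 0 − 279 + 6 = -273, attained at (0, -3).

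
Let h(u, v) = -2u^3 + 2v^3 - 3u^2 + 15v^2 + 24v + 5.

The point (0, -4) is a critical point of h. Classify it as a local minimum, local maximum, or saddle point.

local maximum

The mixed partial ∂²h/∂u∂v is 0, so the Hessian at any point is diag(h_uu, h_vv) = diag(-6(2u + 1), 6(2v + 5)).
At (0, -4): H = diag(-6, -18).
Both eigenvalues are negative, so H is negative definite: a local maximum.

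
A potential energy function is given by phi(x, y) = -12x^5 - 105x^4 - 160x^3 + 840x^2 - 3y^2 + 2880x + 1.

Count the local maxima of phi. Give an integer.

phi separates as a function of x plus a function of y, so ∇phi=0 decouples.
∂phi/∂x = -60(x - 2)(x + 2)(x + 3)(x + 4) = 0 at x ∈ {-4, -3, -2, 2}; ∂phi/∂y = -6y = 0 at y ∈ {0}.
The Hessian is diagonal: diag(phi_xx, phi_yy). Second derivatives: phi_xx(-4)=720, phi_xx(-3)=-300, phi_xx(-2)=480, phi_xx(2)=-7200; phi_yy(0)=-6.
Local maxima occur where both diagonal entries negative: (-3, 0), (2, 0). Count: 2.

2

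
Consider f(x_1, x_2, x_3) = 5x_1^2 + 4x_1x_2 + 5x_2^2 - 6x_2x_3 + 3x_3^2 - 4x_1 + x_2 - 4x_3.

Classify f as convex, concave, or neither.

convex

f is quadratic, so its Hessian is the constant matrix H = [[10, 4, 0], [4, 10, -6], [0, -6, 6]].
Leading principal minors: 10, 84, 144.
All positive ⇒ H ≻ 0 ⇒ convex.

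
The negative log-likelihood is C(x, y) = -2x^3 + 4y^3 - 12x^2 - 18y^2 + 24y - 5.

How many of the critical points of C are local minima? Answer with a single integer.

C separates as a function of x plus a function of y, so ∇C=0 decouples.
∂C/∂x = -6x(x + 4) = 0 at x ∈ {-4, 0}; ∂C/∂y = 12(y - 2)(y - 1) = 0 at y ∈ {1, 2}.
The Hessian is diagonal: diag(C_xx, C_yy). Second derivatives: C_xx(-4)=24, C_xx(0)=-24; C_yy(1)=-12, C_yy(2)=12.
Local minima occur where both diagonal entries positive: (-4, 2). Count: 1.

1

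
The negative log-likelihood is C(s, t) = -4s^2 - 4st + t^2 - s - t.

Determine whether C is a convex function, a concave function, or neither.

neither

C is quadratic, so its Hessian is the constant matrix H = [[-8, -4], [-4, 2]].
det(H) = -32, tr(H) = -6.
det(H) < 0, so H is indefinite: neither convex nor concave.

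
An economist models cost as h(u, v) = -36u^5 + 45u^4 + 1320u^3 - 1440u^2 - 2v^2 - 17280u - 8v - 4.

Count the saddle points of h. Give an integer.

h separates as a function of u plus a function of v, so ∇h=0 decouples.
∂h/∂u = -180(u - 4)(u - 3)(u + 2)(u + 4) = 0 at u ∈ {-4, -2, 3, 4}; ∂h/∂v = -4(v + 2) = 0 at v ∈ {-2}.
The Hessian is diagonal: diag(h_uu, h_vv). Second derivatives: h_uu(-4)=20160, h_uu(-2)=-10800, h_uu(3)=6300, h_uu(4)=-8640; h_vv(-2)=-4.
Saddle points occur where the two diagonal entries have opposite signs: (-4, -2), (3, -2). Count: 2.

2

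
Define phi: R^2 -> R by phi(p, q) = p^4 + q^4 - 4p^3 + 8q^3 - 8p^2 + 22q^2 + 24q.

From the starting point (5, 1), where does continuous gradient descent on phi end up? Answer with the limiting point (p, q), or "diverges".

(4, -1)

phi is separable, so gradient descent decouples: p follows -∂phi/∂p, q follows -∂phi/∂q.
∂phi/∂p = 4p(p - 4)(p + 1); at p=5 this is 120, so p decreases.
∂phi/∂q = 4(q + 1)(q + 2)(q + 3); at q=1 this is 96, so q decreases.
p converges to its nearest critical value 4 (a local min of the p-part); q converges to -1. The iterate converges to (4, -1).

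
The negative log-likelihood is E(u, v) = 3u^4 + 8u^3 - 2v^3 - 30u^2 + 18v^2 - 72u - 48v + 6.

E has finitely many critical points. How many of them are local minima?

E separates as a function of u plus a function of v, so ∇E=0 decouples.
∂E/∂u = 12(u - 2)(u + 1)(u + 3) = 0 at u ∈ {-3, -1, 2}; ∂E/∂v = -6(v - 4)(v - 2) = 0 at v ∈ {2, 4}.
The Hessian is diagonal: diag(E_uu, E_vv). Second derivatives: E_uu(-3)=120, E_uu(-1)=-72, E_uu(2)=180; E_vv(2)=12, E_vv(4)=-12.
Local minima occur where both diagonal entries positive: (-3, 2), (2, 2). Count: 2.

2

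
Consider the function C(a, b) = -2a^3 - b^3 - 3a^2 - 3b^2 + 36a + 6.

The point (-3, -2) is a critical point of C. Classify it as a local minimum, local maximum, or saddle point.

The mixed partial ∂²C/∂a∂b is 0, so the Hessian at any point is diag(C_aa, C_bb) = diag(-6(2a + 1), -6(b + 1)).
At (-3, -2): H = diag(30, 6).
Both eigenvalues are positive, so H is positive definite: a local minimum.

local minimum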